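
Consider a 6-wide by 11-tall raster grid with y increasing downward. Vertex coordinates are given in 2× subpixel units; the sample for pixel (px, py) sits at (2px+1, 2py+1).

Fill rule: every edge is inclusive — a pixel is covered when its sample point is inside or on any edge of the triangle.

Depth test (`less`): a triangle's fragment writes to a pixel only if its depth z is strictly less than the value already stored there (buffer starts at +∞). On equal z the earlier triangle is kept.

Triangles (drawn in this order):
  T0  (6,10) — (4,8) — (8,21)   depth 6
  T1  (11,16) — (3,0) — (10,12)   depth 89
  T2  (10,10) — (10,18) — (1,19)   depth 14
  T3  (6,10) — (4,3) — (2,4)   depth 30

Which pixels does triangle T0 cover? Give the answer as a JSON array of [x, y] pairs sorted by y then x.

T0:
  2·area = 18  (B↔C swapped to make it positive)
  edge (6, 10)→(8, 21): d=(2,11) inclusive
  edge (8, 21)→(4, 8): d=(-4,-13) inclusive
  edge (4, 8)→(6, 10): d=(2,2) inclusive
    (0,2)@(1, 5): e=[45,-27,0] → ·  [on edge]
    (1,3)@(3, 7): e=[27,-9,0] → ·  [on edge]
    (2,4)@(5, 9): e=[9,9,0] → █  [on edge]
    (3,4)@(7, 9): e=[-13,35,-4] → ·
    (2,5)@(5, 11): e=[13,1,4] → █
    (3,5)@(7, 11): e=[-9,27,0] → ·  [on edge]
    (2,6)@(5, 13): e=[17,-7,8] → ·
    (4,6)@(9, 13): e=[-27,45,0] → ·  [on edge]
    (5,7)@(11, 15): e=[-45,63,0] → ·  [on edge]
    (3,8)@(7, 17): e=[3,3,12] → █
    (4,8)@(9, 17): e=[-19,29,8] → ·
    (3,9)@(7, 19): e=[7,-5,16] → ·
  covered (3 px):
    · · · · · ·
    · · · · · ·
    · · · · · ·
    · · · · · ·
    · · █ · · ·
    · · █ · · ·
    · · · · · ·
    · · · · · ·
    · · · █ · ·
    · · · · · ·
    · · · · · ·
T1:
  2·area = 16
  edge (11, 16)→(3, 0): d=(-8,-16) inclusive
  edge (3, 0)→(10, 12): d=(7,12) inclusive
  edge (10, 12)→(11, 16): d=(1,4) inclusive
    (3,3)@(7, 7): e=[8,1,7] → █
    (4,3)@(9, 7): e=[40,-23,-1] → ·
    (3,4)@(7, 9): e=[-8,15,9] → ·
    (4,5)@(9, 11): e=[8,5,3] → █
    (5,5)@(11, 11): e=[40,-19,-5] → ·
    (4,6)@(9, 13): e=[-8,19,5] → ·
  covered (2 px):
    · · · · · ·
    · · · · · ·
    · · · · · ·
    · · · █ · ·
    · · · · · ·
    · · · · █ ·
    · · · · · ·
    · · · · · ·
    · · · · · ·
    · · · · · ·
    · · · · · ·
T2:
  2·area = 72
  edge (10, 10)→(10, 18): d=(0,8) inclusive
  edge (10, 18)→(1, 19): d=(-9,1) inclusive
  edge (1, 19)→(10, 10): d=(9,-9) inclusive
    (5,4)@(11, 9): e=[-8,80,0] → ·  [on edge]
    (4,5)@(9, 11): e=[8,64,0] → █  [on edge]
    (5,5)@(11, 11): e=[-8,62,18] → ·
    (3,6)@(7, 13): e=[24,48,0] → █  [on edge]
    (5,6)@(11, 13): e=[-8,44,36] → ·
    (2,7)@(5, 15): e=[40,32,0] → █  [on edge]
    (5,7)@(11, 15): e=[-8,26,54] → ·
    (1,8)@(3, 17): e=[56,16,0] → █  [on edge]
    (5,8)@(11, 17): e=[-8,8,72] → ·
    (0,9)@(1, 19): e=[72,0,0] → █  [on edge]
    (1,9)@(3, 19): e=[56,-2,18] → ·
    (2,9)@(5, 19): e=[40,-4,36] → ·
  covered (11 px):
    · · · · · ·
    · · · · · ·
    · · · · · ·
    · · · · · ·
    · · · · · ·
    · · · · █ ·
    · · · █ █ ·
    · · █ █ █ ·
    · █ █ █ █ ·
    █ · · · · ·
    · · · · · ·
T3:
  2·area = 16  (B↔C swapped to make it positive)
  edge (6, 10)→(2, 4): d=(-4,-6) inclusive
  edge (2, 4)→(4, 3): d=(2,-1) inclusive
  edge (4, 3)→(6, 10): d=(2,7) inclusive
    (1,2)@(3, 5): e=[2,3,11] → █
    (2,2)@(5, 5): e=[14,5,-3] → ·
    (1,3)@(3, 7): e=[-6,7,15] → ·
    (2,3)@(5, 7): e=[6,9,1] → █
    (3,3)@(7, 7): e=[18,11,-13] → ·
    (2,4)@(5, 9): e=[-2,13,5] → ·
  covered (2 px):
    · · · · · ·
    · · · · · ·
    · █ · · · ·
    · · █ · · ·
    · · · · · ·
    · · · · · ·
    · · · · · ·
    · · · · · ·
    · · · · · ·
    · · · · · ·
    · · · · · ·

Result: [[2,4],[2,5],[3,8]]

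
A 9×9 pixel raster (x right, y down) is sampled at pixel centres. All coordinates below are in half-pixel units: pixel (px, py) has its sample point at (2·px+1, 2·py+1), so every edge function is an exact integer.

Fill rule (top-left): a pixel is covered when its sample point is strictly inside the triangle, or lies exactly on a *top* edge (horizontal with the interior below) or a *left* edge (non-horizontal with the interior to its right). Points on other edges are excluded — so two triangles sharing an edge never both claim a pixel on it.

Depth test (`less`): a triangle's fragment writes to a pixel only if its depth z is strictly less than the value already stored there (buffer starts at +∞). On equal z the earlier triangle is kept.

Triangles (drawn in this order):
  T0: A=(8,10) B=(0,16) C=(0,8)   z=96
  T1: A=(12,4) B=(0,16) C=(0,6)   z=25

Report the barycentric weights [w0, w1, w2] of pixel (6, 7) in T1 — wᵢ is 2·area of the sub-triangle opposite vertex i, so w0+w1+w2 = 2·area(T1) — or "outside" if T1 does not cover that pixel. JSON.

T0:
  2·area = 64
  edge (8, 10)→(0, 16): d=(-8,6) right/bottom  bias=-1
  edge (0, 16)→(0, 8): d=(0,-8) top-left  bias=+0
  edge (0, 8)→(8, 10): d=(8,2) right/bottom  bias=-1
    (0,4)@(1, 9): e=[50,8,6] → X
    (1,4)@(3, 9): e=[38,24,2] → X
    (2,4)@(5, 9): e=[26,40,-2] → .
    (0,5)@(1, 11): e=[34,8,22] → X
    (2,5)@(5, 11): e=[10,40,14] → X
    (3,5)@(7, 11): e=[-2,56,10] → .
    (0,6)@(1, 13): e=[18,8,38] → X
    (2,6)@(5, 13): e=[-6,40,30] → .
    (0,7)@(1, 15): e=[2,8,54] → X
    (1,7)@(3, 15): e=[-10,24,50] → .
    (0,8)@(1, 17): e=[-14,8,70] → .
  covered (8 px):
    . . . . . . . . .
    . . . . . . . . .
    . . . . . . . . .
    . . . . . . . . .
    X X . . . . . . .
    X X X . . . . . .
    X X . . . . . . .
    X . . . . . . . .
    . . . . . . . . .
T1:
  2·area = 120
  edge (12, 4)→(0, 16): d=(-12,12) right/bottom  bias=-1
  edge (0, 16)→(0, 6): d=(0,-10) top-left  bias=+0
  edge (0, 6)→(12, 4): d=(12,-2) top-left  bias=+0
    (7,0)@(15, 1): e=[0,150,-30] → .  [on edge]
    (6,1)@(13, 3): e=[0,130,-10] → .  [on edge]
    (3,2)@(7, 5): e=[48,70,2] → X
    (4,2)@(9, 5): e=[24,90,6] → X
    (5,2)@(11, 5): e=[0,110,10] → .  [on edge]
    (0,3)@(1, 7): e=[96,10,14] → X
    (1,3)@(3, 7): e=[72,30,18] → X
    (2,3)@(5, 7): e=[48,50,22] → X
    (4,3)@(9, 7): e=[0,90,30] → .  [on edge]
    (0,4)@(1, 9): e=[72,10,38] → X
    (3,4)@(7, 9): e=[0,70,50] → .  [on edge]
    (0,5)@(1, 11): e=[48,10,62] → X
    (2,5)@(5, 11): e=[0,50,70] → .  [on edge]
    (1,6)@(3, 13): e=[0,30,90] → .  [on edge]
    (0,7)@(1, 15): e=[0,10,110] → .  [on edge]
  covered (12 px):
    . . . . . . . . .
    . . . . . . . . .
    . . . X X . . . .
    X X X X . . . . .
    X X X . . . . . .
    X X . . . . . . .
    X . . . . . . . .
    . . . . . . . . .
    . . . . . . . . .

Result: "outside"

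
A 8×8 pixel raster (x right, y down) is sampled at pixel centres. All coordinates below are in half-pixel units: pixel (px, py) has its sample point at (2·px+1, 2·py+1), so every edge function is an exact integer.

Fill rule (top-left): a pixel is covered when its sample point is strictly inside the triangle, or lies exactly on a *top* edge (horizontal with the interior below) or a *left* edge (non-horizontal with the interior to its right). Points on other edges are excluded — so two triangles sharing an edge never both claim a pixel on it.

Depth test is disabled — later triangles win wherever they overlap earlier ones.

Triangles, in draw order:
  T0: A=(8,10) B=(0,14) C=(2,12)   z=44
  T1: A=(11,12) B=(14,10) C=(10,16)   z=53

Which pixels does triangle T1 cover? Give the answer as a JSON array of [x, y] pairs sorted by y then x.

T0:
  2·area = 8
  edge (8, 10)→(0, 14): d=(-8,4) right/bottom  bias=-1
  edge (0, 14)→(2, 12): d=(2,-2) top-left  bias=+0
  edge (2, 12)→(8, 10): d=(6,-2) top-left  bias=+0
    (6,0)@(13, 1): e=[52,0,-44] → .  [on edge]
    (5,1)@(11, 3): e=[44,0,-36] → .  [on edge]
    (4,2)@(9, 5): e=[36,0,-28] → .  [on edge]
    (3,3)@(7, 7): e=[28,0,-20] → .  [on edge]
    (2,4)@(5, 9): e=[20,0,-12] → .  [on edge]
    (5,4)@(11, 9): e=[-4,12,0] → .  [on edge]
    (1,5)@(3, 11): e=[12,0,-4] → .  [on edge]
    (2,5)@(5, 11): e=[4,4,0] → X  [on edge]
    (3,5)@(7, 11): e=[-4,8,4] → .
    (0,6)@(1, 13): e=[4,0,4] → X  [on edge]
    (1,6)@(3, 13): e=[-4,4,8] → .
    (2,6)@(5, 13): e=[-12,8,12] → .
  covered (2 px):
    . . . . . . . .
    . . . . . . . .
    . . . . . . . .
    . . . . . . . .
    . . . . . . . .
    . . X . . . . .
    X . . . . . . .
    . . . . . . . .
T1:
  2·area = 10
  edge (11, 12)→(14, 10): d=(3,-2) top-left  bias=+0
  edge (14, 10)→(10, 16): d=(-4,6) right/bottom  bias=-1
  edge (10, 16)→(11, 12): d=(1,-4) top-left  bias=+0
    (6,5)@(13, 11): e=[1,2,7] → X
    (7,5)@(15, 11): e=[5,-10,15] → .
    (5,6)@(11, 13): e=[3,6,1] → X
    (6,6)@(13, 13): e=[7,-6,9] → .
    (5,7)@(11, 15): e=[9,-2,3] → .
  covered (2 px):
    . . . . . . . .
    . . . . . . . .
    . . . . . . . .
    . . . . . . . .
    . . . . . . . .
    . . . . . . X .
    . . . . . X . .
    . . . . . . . .

Result: [[6,5],[5,6]]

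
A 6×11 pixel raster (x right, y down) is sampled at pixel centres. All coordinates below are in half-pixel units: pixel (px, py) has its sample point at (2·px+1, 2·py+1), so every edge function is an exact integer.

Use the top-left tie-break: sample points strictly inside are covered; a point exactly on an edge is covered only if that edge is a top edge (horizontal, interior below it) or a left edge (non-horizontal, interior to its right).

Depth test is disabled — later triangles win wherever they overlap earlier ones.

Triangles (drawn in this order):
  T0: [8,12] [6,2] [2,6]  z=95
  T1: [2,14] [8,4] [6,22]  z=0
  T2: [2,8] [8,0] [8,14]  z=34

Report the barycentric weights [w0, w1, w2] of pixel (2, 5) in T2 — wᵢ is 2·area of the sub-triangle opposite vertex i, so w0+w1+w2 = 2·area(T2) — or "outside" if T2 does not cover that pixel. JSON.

T0:
  2·area = 48  (B↔C swapped to make it positive)
  edge (8, 12)→(2, 6): d=(-6,-6) top-left  bias=+0
  edge (2, 6)→(6, 2): d=(4,-4) top-left  bias=+0
  edge (6, 2)→(8, 12): d=(2,10) right/bottom  bias=-1
    (3,0)@(7, 1): e=[60,0,-12] → .  [on edge]
    (2,1)@(5, 3): e=[36,0,12] → X  [on edge]
    (3,1)@(7, 3): e=[48,8,-8] → .
    (0,2)@(1, 5): e=[0,-8,56] → .  [on edge]
    (1,2)@(3, 5): e=[12,0,36] → X  [on edge]
    (3,2)@(7, 5): e=[36,16,-4] → .
    (0,3)@(1, 7): e=[-12,0,60] → .  [on edge]
    (1,3)@(3, 7): e=[0,8,40] → X  [on edge]
    (3,3)@(7, 7): e=[24,24,0] → .  [on edge]
    (1,4)@(3, 9): e=[-12,16,44] → .
    (2,4)@(5, 9): e=[0,24,24] → X  [on edge]
    (3,4)@(7, 9): e=[12,32,4] → X
    (3,5)@(7, 11): e=[0,40,8] → X  [on edge]
    (4,6)@(9, 13): e=[0,56,-8] → .  [on edge]
    (5,7)@(11, 15): e=[0,72,-24] → .  [on edge]
    (4,8)@(9, 17): e=[-24,72,0] → .  [on edge]
  covered (8 px):
    . . . . . .
    . . X . . .
    . X X . . .
    . X X . . .
    . . X X . .
    . . . X . .
    . . . . . .
    . . . . . .
    . . . . . .
    . . . . . .
    . . . . . .
T1:
  2·area = 88
  edge (2, 14)→(8, 4): d=(6,-10) top-left  bias=+0
  edge (8, 4)→(6, 22): d=(-2,18) right/bottom  bias=-1
  edge (6, 22)→(2, 14): d=(-4,-8) top-left  bias=+0
    (3,3)@(7, 7): e=[8,12,68] → X
    (4,3)@(9, 7): e=[28,-24,84] → .
    (2,4)@(5, 9): e=[0,44,44] → X  [on edge]
    (4,4)@(9, 9): e=[40,-28,76] → .
    (2,5)@(5, 11): e=[12,40,36] → X
    (4,5)@(9, 11): e=[52,-32,68] → .
    (1,6)@(3, 13): e=[4,72,12] → X
    (3,6)@(7, 13): e=[44,0,44] → .  [on edge]
    (1,7)@(3, 15): e=[16,68,4] → X
    (3,7)@(7, 15): e=[56,-4,36] → .
    (1,8)@(3, 17): e=[28,64,-4] → .
    (2,8)@(5, 17): e=[48,28,12] → X
  covered (11 px):
    . . . . . .
    . . . . . .
    . . . . . .
    . . . X . .
    . . X X . .
    . . X X . .
    . X X . . .
    . X X . . .
    . . X . . .
    . . X . . .
    . . . . . .
T2:
  2·area = 84
  edge (2, 8)→(8, 0): d=(6,-8) top-left  bias=+0
  edge (8, 0)→(8, 14): d=(0,14) right/bottom  bias=-1
  edge (8, 14)→(2, 8): d=(-6,-6) top-left  bias=+0
    (3,1)@(7, 3): e=[10,14,60] → X
    (4,1)@(9, 3): e=[26,-14,72] → .
    (2,2)@(5, 5): e=[6,42,36] → X
    (4,2)@(9, 5): e=[38,-14,60] → .
    (0,3)@(1, 7): e=[-14,98,0] → .  [on edge]
    (1,3)@(3, 7): e=[2,70,12] → X
    (4,3)@(9, 7): e=[50,-14,48] → .
    (1,4)@(3, 9): e=[14,70,0] → X  [on edge]
    (4,4)@(9, 9): e=[62,-14,36] → .
    (1,5)@(3, 11): e=[26,70,-12] → .
    (2,5)@(5, 11): e=[42,42,0] → X  [on edge]
    (4,5)@(9, 11): e=[74,-14,24] → .
    (3,6)@(7, 13): e=[70,14,0] → X  [on edge]
    (4,7)@(9, 15): e=[98,-14,0] → .  [on edge]
    (5,8)@(11, 17): e=[126,-42,0] → .  [on edge]
  covered (12 px):
    . . . . . .
    . . . X . .
    . . X X . .
    . X X X . .
    . X X X . .
    . . X X . .
    . . . X . .
    . . . . . .
    . . . . . .
    . . . . . .
    . . . . . .

Answer: [42,0,42]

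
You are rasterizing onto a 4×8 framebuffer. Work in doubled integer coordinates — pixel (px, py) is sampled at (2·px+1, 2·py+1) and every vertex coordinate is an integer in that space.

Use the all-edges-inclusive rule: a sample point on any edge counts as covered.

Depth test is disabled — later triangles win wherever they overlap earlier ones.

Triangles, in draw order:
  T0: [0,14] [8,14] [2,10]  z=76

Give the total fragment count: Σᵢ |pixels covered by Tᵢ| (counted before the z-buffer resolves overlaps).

T0:
  2·area = 32  (B↔C swapped to make it positive)
  edge (0, 14)→(2, 10): d=(2,-4) inclusive
  edge (2, 10)→(8, 14): d=(6,4) inclusive
  edge (8, 14)→(0, 14): d=(-8,0) inclusive
    (1,5)@(3, 11): e=[6,2,24] → █
    (2,5)@(5, 11): e=[14,-6,24] → ·
    (0,6)@(1, 13): e=[2,22,8] → █
    (2,6)@(5, 13): e=[18,6,8] → █
    (3,6)@(7, 13): e=[26,-2,8] → ·
    (0,7)@(1, 15): e=[6,34,-8] → ·
    (1,7)@(3, 15): e=[14,26,-8] → ·
    (2,7)@(5, 15): e=[22,18,-8] → ·
  covered (4 px):
    · · · ·
    · · · ·
    · · · ·
    · · · ·
    · · · ·
    · █ · ·
    █ █ █ ·
    · · · ·

Result: 4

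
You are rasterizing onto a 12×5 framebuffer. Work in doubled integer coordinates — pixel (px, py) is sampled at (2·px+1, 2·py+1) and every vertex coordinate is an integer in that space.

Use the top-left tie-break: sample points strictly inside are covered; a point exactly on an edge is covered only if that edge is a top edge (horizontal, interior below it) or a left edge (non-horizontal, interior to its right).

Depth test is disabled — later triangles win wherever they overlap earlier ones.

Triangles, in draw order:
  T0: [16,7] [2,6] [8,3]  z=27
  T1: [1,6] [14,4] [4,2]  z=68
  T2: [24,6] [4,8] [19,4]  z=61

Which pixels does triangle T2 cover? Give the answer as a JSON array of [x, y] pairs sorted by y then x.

T0:
  2·area = 48
  edge (16, 7)→(2, 6): d=(-14,-1) top-left  bias=+0
  edge (2, 6)→(8, 3): d=(6,-3) top-left  bias=+0
  edge (8, 3)→(16, 7): d=(8,4) right/bottom  bias=-1
    (2,2)@(5, 5): e=[17,3,28] → X
    (3,2)@(7, 5): e=[19,9,20] → X
    (4,2)@(9, 5): e=[21,15,12] → X
    (5,2)@(11, 5): e=[23,21,4] → X
    (6,2)@(13, 5): e=[25,27,-4] → .
    (2,3)@(5, 7): e=[-11,15,44] → .
    (3,3)@(7, 7): e=[-9,21,36] → .
    (4,3)@(9, 7): e=[-7,27,28] → .
    (5,3)@(11, 7): e=[-5,33,20] → .
  covered (4 px):
    . . . . . . . . . . . .
    . . . . . . . . . . . .
    . . X X X X . . . . . .
    . . . . . . . . . . . .
    . . . . . . . . . . . .
T1:
  2·area = 46  (B↔C swapped to make it positive)
  edge (1, 6)→(4, 2): d=(3,-4) top-left  bias=+0
  edge (4, 2)→(14, 4): d=(10,2) right/bottom  bias=-1
  edge (14, 4)→(1, 6): d=(-13,2) right/bottom  bias=-1
    (2,1)@(5, 3): e=[7,8,31] → X
    (3,1)@(7, 3): e=[15,4,27] → X
    (4,1)@(9, 3): e=[23,0,23] → .  [on edge]
    (1,2)@(3, 5): e=[5,32,9] → X
    (4,2)@(9, 5): e=[29,20,-3] → .
    (9,2)@(19, 5): e=[69,0,-23] → .  [on edge]
    (1,3)@(3, 7): e=[11,52,-17] → .
    (2,3)@(5, 7): e=[19,48,-21] → .
    (3,3)@(7, 7): e=[27,44,-25] → .
  covered (5 px):
    . . . . . . . . . . . .
    . . X X . . . . . . . .
    . X X X . . . . . . . .
    . . . . . . . . . . . .
    . . . . . . . . . . . .
T2:
  2·area = 50
  edge (24, 6)→(4, 8): d=(-20,2) right/bottom  bias=-1
  edge (4, 8)→(19, 4): d=(15,-4) top-left  bias=+0
  edge (19, 4)→(24, 6): d=(5,2) right/bottom  bias=-1
    (8,2)@(17, 5): e=[34,7,9] → X
    (9,2)@(19, 5): e=[30,15,5] → X
    (10,2)@(21, 5): e=[26,23,1] → X
    (11,2)@(23, 5): e=[22,31,-3] → .
    (4,3)@(9, 7): e=[10,5,35] → X
    (5,3)@(11, 7): e=[6,13,31] → X
    (6,3)@(13, 7): e=[2,21,27] → X
    (7,3)@(15, 7): e=[-2,29,23] → .
    (8,3)@(17, 7): e=[-6,37,19] → .
    (9,3)@(19, 7): e=[-10,45,15] → .
    (10,3)@(21, 7): e=[-14,53,11] → .
    (4,4)@(9, 9): e=[-30,35,45] → .
  covered (6 px):
    . . . . . . . . . . . .
    . . . . . . . . . . . .
    . . . . . . . . X X X .
    . . . . X X X . . . . .
    . . . . . . . . . . . .

Answer: [[8,2],[9,2],[10,2],[4,3],[5,3],[6,3]]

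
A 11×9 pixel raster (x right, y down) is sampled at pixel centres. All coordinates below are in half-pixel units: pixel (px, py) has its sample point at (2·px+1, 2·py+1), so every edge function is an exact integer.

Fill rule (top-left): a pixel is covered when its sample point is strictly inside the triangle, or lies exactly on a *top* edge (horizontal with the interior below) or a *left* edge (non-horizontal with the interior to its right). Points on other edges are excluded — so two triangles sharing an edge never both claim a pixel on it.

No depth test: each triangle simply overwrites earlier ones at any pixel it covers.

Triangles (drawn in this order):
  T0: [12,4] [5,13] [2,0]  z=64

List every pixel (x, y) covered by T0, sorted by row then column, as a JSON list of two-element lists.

T0:
  2·area = 118
  edge (12, 4)→(5, 13): d=(-7,9) right/bottom  bias=-1
  edge (5, 13)→(2, 0): d=(-3,-13) top-left  bias=+0
  edge (2, 0)→(12, 4): d=(10,4) right/bottom  bias=-1
    (1,0)@(3, 1): e=[102,10,6] → █
    (2,0)@(5, 1): e=[84,36,-2] → ·
    (1,1)@(3, 3): e=[88,4,26] → █
    (2,1)@(5, 3): e=[70,30,18] → █
    (3,1)@(7, 3): e=[52,56,10] → █
    (4,1)@(9, 3): e=[34,82,2] → █
    (5,1)@(11, 3): e=[16,108,-6] → ·
    (1,2)@(3, 5): e=[74,-2,46] → ·
    (2,2)@(5, 5): e=[56,24,38] → █
    (5,2)@(11, 5): e=[2,102,14] → █
    (6,2)@(13, 5): e=[-16,128,6] → ·
    (2,3)@(5, 7): e=[42,18,58] → █
    (2,6)@(5, 13): e=[0,0,118] → ·  [on edge]
  covered (15 px):
    · █ · · · · · · · · ·
    · █ █ █ █ · · · · · ·
    · · █ █ █ █ · · · · ·
    · · █ █ █ · · · · · ·
    · · █ █ · · · · · · ·
    · · █ · · · · · · · ·
    · · · · · · · · · · ·
    · · · · · · · · · · ·
    · · · · · · · · · · ·

Answer: [[1,0],[1,1],[2,1],[3,1],[4,1],[2,2],[3,2],[4,2],[5,2],[2,3],[3,3],[4,3],[2,4],[3,4],[2,5]]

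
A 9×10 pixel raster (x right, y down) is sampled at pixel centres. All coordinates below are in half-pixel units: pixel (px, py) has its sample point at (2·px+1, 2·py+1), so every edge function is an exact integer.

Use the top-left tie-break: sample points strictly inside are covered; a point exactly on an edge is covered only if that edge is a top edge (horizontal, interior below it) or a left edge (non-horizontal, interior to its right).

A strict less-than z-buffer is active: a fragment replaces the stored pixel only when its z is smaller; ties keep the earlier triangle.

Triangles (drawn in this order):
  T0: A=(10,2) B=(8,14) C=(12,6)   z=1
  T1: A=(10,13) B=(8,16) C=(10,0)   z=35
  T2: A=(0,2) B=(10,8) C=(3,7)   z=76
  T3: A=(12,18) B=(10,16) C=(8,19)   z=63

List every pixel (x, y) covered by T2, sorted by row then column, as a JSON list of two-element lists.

T0:
  2·area = 32  (B↔C swapped to make it positive)
  edge (10, 2)→(12, 6): d=(2,4) right/bottom  bias=-1
  edge (12, 6)→(8, 14): d=(-4,8) right/bottom  bias=-1
  edge (8, 14)→(10, 2): d=(2,-12) top-left  bias=+0
    (5,2)@(11, 5): e=[2,12,18] → X
    (6,2)@(13, 5): e=[-6,-4,42] → .
    (5,3)@(11, 7): e=[6,4,22] → X
    (6,3)@(13, 7): e=[-2,-12,46] → .
    (4,4)@(9, 9): e=[18,12,2] → X
    (5,4)@(11, 9): e=[10,-4,26] → .
    (4,5)@(9, 11): e=[22,4,6] → X
    (5,5)@(11, 11): e=[14,-12,30] → .
    (4,6)@(9, 13): e=[26,-4,10] → .
  covered (4 px):
    . . . . . . . . .
    . . . . . . . . .
    . . . . . X . . .
    . . . . . X . . .
    . . . . X . . . .
    . . . . X . . . .
    . . . . . . . . .
    . . . . . . . . .
    . . . . . . . . .
    . . . . . . . . .
T1:
  2·area = 26
  edge (10, 13)→(8, 16): d=(-2,3) right/bottom  bias=-1
  edge (8, 16)→(10, 0): d=(2,-16) top-left  bias=+0
  edge (10, 0)→(10, 13): d=(0,13) right/bottom  bias=-1
    (4,4)@(9, 9): e=[11,2,13] → X
    (5,4)@(11, 9): e=[5,34,-13] → .
    (4,5)@(9, 11): e=[7,6,13] → X
    (5,5)@(11, 11): e=[1,38,-13] → .
    (4,6)@(9, 13): e=[3,10,13] → X
    (5,6)@(11, 13): e=[-3,42,-13] → .
    (4,7)@(9, 15): e=[-1,14,13] → .
  covered (3 px):
    . . . . . . . . .
    . . . . . . . . .
    . . . . . . . . .
    . . . . . . . . .
    . . . . X . . . .
    . . . . X . . . .
    . . . . X . . . .
    . . . . . . . . .
    . . . . . . . . .
    . . . . . . . . .
T2:
  2·area = 32
  edge (0, 2)→(10, 8): d=(10,6) right/bottom  bias=-1
  edge (10, 8)→(3, 7): d=(-7,-1) top-left  bias=+0
  edge (3, 7)→(0, 2): d=(-3,-5) top-left  bias=+0
    (0,1)@(1, 3): e=[4,26,2] → X
    (1,1)@(3, 3): e=[-8,28,12] → .
    (0,2)@(1, 5): e=[24,12,-4] → .
    (1,2)@(3, 5): e=[12,14,6] → X
    (2,2)@(5, 5): e=[0,16,16] → .  [on edge]
    (1,3)@(3, 7): e=[32,0,0] → X  [on edge]
    (2,3)@(5, 7): e=[20,2,10] → X
    (3,3)@(7, 7): e=[8,4,20] → X
    (4,3)@(9, 7): e=[-4,6,30] → .
    (1,4)@(3, 9): e=[52,-14,-6] → .
    (2,4)@(5, 9): e=[40,-12,4] → .
    (3,4)@(7, 9): e=[28,-10,14] → .
    (8,4)@(17, 9): e=[-32,0,64] → .  [on edge]
    (7,5)@(15, 11): e=[0,-16,48] → .  [on edge]
    (4,8)@(9, 17): e=[96,-64,0] → .  [on edge]
  covered (5 px):
    . . . . . . . . .
    X . . . . . . . .
    . X . . . . . . .
    . X X X . . . . .
    . . . . . . . . .
    . . . . . . . . .
    . . . . . . . . .
    . . . . . . . . .
    . . . . . . . . .
    . . . . . . . . .
T3:
  2·area = 10  (B↔C swapped to make it positive)
  edge (12, 18)→(8, 19): d=(-4,1) right/bottom  bias=-1
  edge (8, 19)→(10, 16): d=(2,-3) top-left  bias=+0
  edge (10, 16)→(12, 18): d=(2,2) right/bottom  bias=-1
    (0,3)@(1, 7): e=[55,-45,0] → .  [on edge]
    (1,4)@(3, 9): e=[45,-35,0] → .  [on edge]
    (2,5)@(5, 11): e=[35,-25,0] → .  [on edge]
    (3,6)@(7, 13): e=[25,-15,0] → .  [on edge]
    (4,7)@(9, 15): e=[15,-5,0] → .  [on edge]
    (5,8)@(11, 17): e=[5,5,0] → .  [on edge]
    (6,9)@(13, 19): e=[-5,15,0] → .  [on edge]
  covered (0 px):
    . . . . . . . . .
    . . . . . . . . .
    . . . . . . . . .
    . . . . . . . . .
    . . . . . . . . .
    . . . . . . . . .
    . . . . . . . . .
    . . . . . . . . .
    . . . . . . . . .
    . . . . . . . . .

Answer: [[0,1],[1,2],[1,3],[2,3],[3,3]]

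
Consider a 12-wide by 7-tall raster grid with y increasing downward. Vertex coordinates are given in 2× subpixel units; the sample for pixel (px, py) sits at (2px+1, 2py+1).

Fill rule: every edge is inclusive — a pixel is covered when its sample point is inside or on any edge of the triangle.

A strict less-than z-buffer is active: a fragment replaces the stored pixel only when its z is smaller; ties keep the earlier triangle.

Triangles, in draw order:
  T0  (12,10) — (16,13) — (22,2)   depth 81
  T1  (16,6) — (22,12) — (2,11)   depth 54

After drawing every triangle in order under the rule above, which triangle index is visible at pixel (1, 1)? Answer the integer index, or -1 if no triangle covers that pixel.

T0:
  2·area = 62  (B↔C swapped to make it positive)
  edge (12, 10)→(22, 2): d=(10,-8) inclusive
  edge (22, 2)→(16, 13): d=(-6,11) inclusive
  edge (16, 13)→(12, 10): d=(-4,-3) inclusive
    (10,1)@(21, 3): e=[2,5,55] → █
    (11,1)@(23, 3): e=[18,-17,61] → ·
    (9,2)@(19, 5): e=[6,15,41] → █
    (10,2)@(21, 5): e=[22,-7,47] → ·
    (8,3)@(17, 7): e=[10,25,27] → █
    (10,3)@(21, 7): e=[42,-19,39] → ·
    (7,4)@(15, 9): e=[14,35,13] → █
    (9,4)@(19, 9): e=[46,-9,25] → ·
    (7,5)@(15, 11): e=[34,23,5] → █
    (9,5)@(19, 11): e=[66,-21,17] → ·
    (7,6)@(15, 13): e=[54,11,-3] → ·
    (8,6)@(17, 13): e=[70,-11,3] → ·
  covered (8 px):
    · · · · · · · · · · · ·
    · · · · · · · · · · █ ·
    · · · · · · · · · █ · ·
    · · · · · · · · █ █ · ·
    · · · · · · · █ █ · · ·
    · · · · · · · █ █ · · ·
    · · · · · · · · · · · ·
T1:
  2·area = 114
  edge (16, 6)→(22, 12): d=(6,6) inclusive
  edge (22, 12)→(2, 11): d=(-20,-1) inclusive
  edge (2, 11)→(16, 6): d=(14,-5) inclusive
    (5,0)@(11, 1): e=[0,209,-95] → ·  [on edge]
    (6,1)@(13, 3): e=[0,171,-57] → ·  [on edge]
    (7,2)@(15, 5): e=[0,133,-19] → ·  [on edge]
    (7,3)@(15, 7): e=[12,93,9] → █
    (8,3)@(17, 7): e=[0,95,19] → █  [on edge]
    (9,3)@(19, 7): e=[-12,97,29] → ·
    (4,4)@(9, 9): e=[60,47,7] → █
    (5,4)@(11, 9): e=[48,49,17] → █
    (6,4)@(13, 9): e=[36,51,27] → █
    (9,4)@(19, 9): e=[0,57,57] → █  [on edge]
    (10,4)@(21, 9): e=[-12,59,67] → ·
    (1,5)@(3, 11): e=[108,1,5] → █
    (10,5)@(21, 11): e=[0,19,95] → █  [on edge]
    (11,6)@(23, 13): e=[0,-19,133] → ·  [on edge]
  covered (18 px):
    · · · · · · · · · · · ·
    · · · · · · · · · · · ·
    · · · · · · · · · · · ·
    · · · · · · · █ █ · · ·
    · · · · █ █ █ █ █ █ · ·
    · █ █ █ █ █ █ █ █ █ █ ·
    · · · · · · · · · · · ·

Z-buffer (winner per pixel, '.' = empty):
  . . . . . . . . . . . .
  . . . . . . . . . . 0 .
  . . . . . . . . . 0 . .
  . . . . . . . 1 1 0 . .
  . . . . 1 1 1 1 1 1 . .
  . 1 1 1 1 1 1 1 1 1 1 .
  . . . . . . . . . . . .

Result: -1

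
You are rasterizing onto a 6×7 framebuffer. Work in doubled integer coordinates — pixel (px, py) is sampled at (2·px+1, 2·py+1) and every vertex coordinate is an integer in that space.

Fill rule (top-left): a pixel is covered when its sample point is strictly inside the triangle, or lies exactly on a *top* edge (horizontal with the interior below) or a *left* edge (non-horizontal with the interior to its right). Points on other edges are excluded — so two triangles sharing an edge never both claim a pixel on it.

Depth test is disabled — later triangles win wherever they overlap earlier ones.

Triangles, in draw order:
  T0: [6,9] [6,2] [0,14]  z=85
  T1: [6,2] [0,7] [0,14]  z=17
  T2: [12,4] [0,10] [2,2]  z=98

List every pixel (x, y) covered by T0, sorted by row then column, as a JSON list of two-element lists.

T0:
  2·area = 42  (B↔C swapped to make it positive)
  edge (6, 9)→(0, 14): d=(-6,5) right/bottom  bias=-1
  edge (0, 14)→(6, 2): d=(6,-12) top-left  bias=+0
  edge (6, 2)→(6, 9): d=(0,7) right/bottom  bias=-1
    (2,2)@(5, 5): e=[29,6,7] → X
    (3,2)@(7, 5): e=[19,30,-7] → .
    (2,3)@(5, 7): e=[17,18,7] → X
    (3,3)@(7, 7): e=[7,42,-7] → .
    (1,4)@(3, 9): e=[15,6,21] → X
    (3,4)@(7, 9): e=[-5,54,-7] → .
    (1,5)@(3, 11): e=[3,18,21] → X
    (2,5)@(5, 11): e=[-7,42,7] → .
    (0,6)@(1, 13): e=[1,6,35] → X
    (1,6)@(3, 13): e=[-9,30,21] → .
  covered (6 px):
    . . . . . .
    . . . . . .
    . . X . . .
    . . X . . .
    . X X . . .
    . X . . . .
    X . . . . .
T1:
  2·area = 42  (B↔C swapped to make it positive)
  edge (6, 2)→(0, 14): d=(-6,12) right/bottom  bias=-1
  edge (0, 14)→(0, 7): d=(0,-7) top-left  bias=+0
  edge (0, 7)→(6, 2): d=(6,-5) top-left  bias=+0
    (2,1)@(5, 3): e=[6,35,1] → X
    (3,1)@(7, 3): e=[-18,49,11] → .
    (1,2)@(3, 5): e=[18,21,3] → X
    (2,2)@(5, 5): e=[-6,35,13] → .
    (0,3)@(1, 7): e=[30,7,5] → X
    (2,3)@(5, 7): e=[-18,35,25] → .
    (0,4)@(1, 9): e=[18,7,17] → X
    (1,4)@(3, 9): e=[-6,21,27] → .
    (0,5)@(1, 11): e=[6,7,29] → X
    (1,5)@(3, 11): e=[-18,21,39] → .
    (0,6)@(1, 13): e=[-6,7,41] → .
  covered (6 px):
    . . . . . .
    . . X . . .
    . X . . . .
    X X . . . .
    X . . . . .
    X . . . . .
    . . . . . .
T2:
  2·area = 84
  edge (12, 4)→(0, 10): d=(-12,6) right/bottom  bias=-1
  edge (0, 10)→(2, 2): d=(2,-8) top-left  bias=+0
  edge (2, 2)→(12, 4): d=(10,2) right/bottom  bias=-1
    (1,1)@(3, 3): e=[66,10,8] → X
    (2,1)@(5, 3): e=[54,26,4] → X
    (3,1)@(7, 3): e=[42,42,0] → .  [on edge]
    (1,2)@(3, 5): e=[42,14,28] → X
    (3,2)@(7, 5): e=[18,46,20] → X
    (4,2)@(9, 5): e=[6,62,16] → X
    (5,2)@(11, 5): e=[-6,78,12] → .
    (0,3)@(1, 7): e=[30,2,52] → X
    (3,3)@(7, 7): e=[-6,50,40] → .
    (4,3)@(9, 7): e=[-18,66,36] → .
    (0,4)@(1, 9): e=[6,6,72] → X
    (1,4)@(3, 9): e=[-6,22,68] → .
  covered (10 px):
    . . . . . .
    . X X . . .
    . X X X X .
    X X X . . .
    X . . . . .
    . . . . . .
    . . . . . .

Answer: [[2,2],[2,3],[1,4],[2,4],[1,5],[0,6]]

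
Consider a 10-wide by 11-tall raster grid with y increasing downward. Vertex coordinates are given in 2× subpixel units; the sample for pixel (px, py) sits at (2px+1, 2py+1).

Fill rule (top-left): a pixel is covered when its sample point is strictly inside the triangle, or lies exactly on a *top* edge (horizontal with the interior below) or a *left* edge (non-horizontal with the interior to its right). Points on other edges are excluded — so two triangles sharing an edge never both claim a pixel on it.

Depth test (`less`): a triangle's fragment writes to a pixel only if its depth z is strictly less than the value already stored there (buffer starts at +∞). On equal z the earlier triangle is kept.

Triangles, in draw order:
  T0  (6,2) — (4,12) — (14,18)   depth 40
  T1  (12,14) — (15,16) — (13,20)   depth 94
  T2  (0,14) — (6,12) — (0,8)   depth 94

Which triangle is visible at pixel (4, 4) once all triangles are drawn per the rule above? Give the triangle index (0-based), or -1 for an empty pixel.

T0:
  2·area = 112  (B↔C swapped to make it positive)
  edge (6, 2)→(14, 18): d=(8,16) right/bottom  bias=-1
  edge (14, 18)→(4, 12): d=(-10,-6) top-left  bias=+0
  edge (4, 12)→(6, 2): d=(2,-10) top-left  bias=+0
    (3,2)@(7, 5): e=[8,88,16] → █
    (4,2)@(9, 5): e=[-24,100,36] → ·
    (2,3)@(5, 7): e=[56,56,0] → █  [on edge]
    (4,3)@(9, 7): e=[-8,80,40] → ·
    (2,4)@(5, 9): e=[72,36,4] → █
    (4,4)@(9, 9): e=[8,60,44] → █
    (5,4)@(11, 9): e=[-24,72,64] → ·
    (2,5)@(5, 11): e=[88,16,8] → █
    (5,5)@(11, 11): e=[-8,52,68] → ·
    (2,6)@(5, 13): e=[104,-4,12] → ·
    (3,6)@(7, 13): e=[72,8,32] → █
    (5,6)@(11, 13): e=[8,32,72] → █
    (4,7)@(9, 15): e=[56,0,56] → █  [on edge]
    (1,8)@(3, 17): e=[168,-56,0] → ·  [on edge]
    (9,10)@(19, 21): e=[-56,0,168] → ·  [on edge]
  covered (15 px):
    · · · · · · · · · ·
    · · · · · · · · · ·
    · · · █ · · · · · ·
    · · █ █ · · · · · ·
    · · █ █ █ · · · · ·
    · · █ █ █ · · · · ·
    · · · █ █ █ · · · ·
    · · · · █ █ · · · ·
    · · · · · · █ · · ·
    · · · · · · · · · ·
    · · · · · · · · · ·
T1:
  2·area = 16
  edge (12, 14)→(15, 16): d=(3,2) right/bottom  bias=-1
  edge (15, 16)→(13, 20): d=(-2,4) right/bottom  bias=-1
  edge (13, 20)→(12, 14): d=(-1,-6) top-left  bias=+0
    (6,7)@(13, 15): e=[1,10,5] → █
    (7,7)@(15, 15): e=[-3,2,17] → ·
    (6,8)@(13, 17): e=[7,6,3] → █
    (7,8)@(15, 17): e=[3,-2,15] → ·
    (6,9)@(13, 19): e=[13,2,1] → █
    (7,9)@(15, 19): e=[9,-6,13] → ·
    (6,10)@(13, 21): e=[19,-2,-1] → ·
  covered (3 px):
    · · · · · · · · · ·
    · · · · · · · · · ·
    · · · · · · · · · ·
    · · · · · · · · · ·
    · · · · · · · · · ·
    · · · · · · · · · ·
    · · · · · · · · · ·
    · · · · · · █ · · ·
    · · · · · · █ · · ·
    · · · · · · █ · · ·
    · · · · · · · · · ·
T2:
  2·area = 36  (B↔C swapped to make it positive)
  edge (0, 14)→(0, 8): d=(0,-6) top-left  bias=+0
  edge (0, 8)→(6, 12): d=(6,4) right/bottom  bias=-1
  edge (6, 12)→(0, 14): d=(-6,2) right/bottom  bias=-1
    (0,4)@(1, 9): e=[6,2,28] → █
    (1,4)@(3, 9): e=[18,-6,24] → ·
    (7,4)@(15, 9): e=[90,-54,0] → ·  [on edge]
    (0,5)@(1, 11): e=[6,14,16] → █
    (1,5)@(3, 11): e=[18,6,12] → █
    (2,5)@(5, 11): e=[30,-2,8] → ·
    (4,5)@(9, 11): e=[54,-18,0] → ·  [on edge]
    (0,6)@(1, 13): e=[6,26,4] → █
    (1,6)@(3, 13): e=[18,18,0] → ·  [on edge]
    (0,7)@(1, 15): e=[6,38,-8] → ·
  covered (4 px):
    · · · · · · · · · ·
    · · · · · · · · · ·
    · · · · · · · · · ·
    · · · · · · · · · ·
    █ · · · · · · · · ·
    █ █ · · · · · · · ·
    █ · · · · · · · · ·
    · · · · · · · · · ·
    · · · · · · · · · ·
    · · · · · · · · · ·
    · · · · · · · · · ·

Z-buffer (winner per pixel, '.' = empty):
  . . . . . . . . . .
  . . . . . . . . . .
  . . . 0 . . . . . .
  . . 0 0 . . . . . .
  2 . 0 0 0 . . . . .
  2 2 0 0 0 . . . . .
  2 . . 0 0 0 . . . .
  . . . . 0 0 1 . . .
  . . . . . . 0 . . .
  . . . . . . 1 . . .
  . . . . . . . . . .

Final: 0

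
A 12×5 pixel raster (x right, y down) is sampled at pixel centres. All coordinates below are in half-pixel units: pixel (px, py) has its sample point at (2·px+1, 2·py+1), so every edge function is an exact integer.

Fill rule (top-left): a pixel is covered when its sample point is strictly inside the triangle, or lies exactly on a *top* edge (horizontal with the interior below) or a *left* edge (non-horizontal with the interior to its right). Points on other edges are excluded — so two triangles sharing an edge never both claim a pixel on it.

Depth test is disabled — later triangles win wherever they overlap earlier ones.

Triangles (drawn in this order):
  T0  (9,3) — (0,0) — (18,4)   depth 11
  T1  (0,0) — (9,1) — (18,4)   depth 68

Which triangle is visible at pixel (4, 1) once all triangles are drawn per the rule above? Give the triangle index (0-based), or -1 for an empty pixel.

T0:
  2·area = 18
  edge (9, 3)→(0, 0): d=(-9,-3) top-left  bias=+0
  edge (0, 0)→(18, 4): d=(18,4) right/bottom  bias=-1
  edge (18, 4)→(9, 3): d=(-9,-1) top-left  bias=+0
    (1,0)@(3, 1): e=[0,6,12] → X  [on edge]
    (2,0)@(5, 1): e=[6,-2,14] → .
    (1,1)@(3, 3): e=[-18,42,-6] → .
    (4,1)@(9, 3): e=[0,18,0] → X  [on edge]
    (5,1)@(11, 3): e=[6,10,2] → X
    (6,1)@(13, 3): e=[12,2,4] → X
    (7,1)@(15, 3): e=[18,-6,6] → .
    (4,2)@(9, 5): e=[-18,54,-18] → .
    (5,2)@(11, 5): e=[-12,46,-16] → .
    (6,2)@(13, 5): e=[-6,38,-14] → .
    (7,2)@(15, 5): e=[0,30,-12] → .  [on edge]
    (10,3)@(21, 7): e=[0,42,-24] → .  [on edge]
  covered (4 px):
    . X . . . . . . . . . .
    . . . . X X X . . . . .
    . . . . . . . . . . . .
    . . . . . . . . . . . .
    . . . . . . . . . . . .
T1:
  2·area = 18
  edge (0, 0)→(9, 1): d=(9,1) right/bottom  bias=-1
  edge (9, 1)→(18, 4): d=(9,3) right/bottom  bias=-1
  edge (18, 4)→(0, 0): d=(-18,-4) top-left  bias=+0
    (2,0)@(5, 1): e=[4,12,2] → X
    (3,0)@(7, 1): e=[2,6,10] → X
    (4,0)@(9, 1): e=[0,0,18] → .  [on edge]
    (2,1)@(5, 3): e=[22,30,-34] → .
    (3,1)@(7, 3): e=[20,24,-26] → .
    (7,1)@(15, 3): e=[12,0,6] → .  [on edge]
    (10,2)@(21, 5): e=[24,0,-6] → .  [on edge]
  covered (2 px):
    . . X X . . . . . . . .
    . . . . . . . . . . . .
    . . . . . . . . . . . .
    . . . . . . . . . . . .
    . . . . . . . . . . . .

Z-buffer (winner per pixel, '.' = empty):
  . 0 1 1 . . . . . . . .
  . . . . 0 0 0 . . . . .
  . . . . . . . . . . . .
  . . . . . . . . . . . .
  . . . . . . . . . . . .

Final: 0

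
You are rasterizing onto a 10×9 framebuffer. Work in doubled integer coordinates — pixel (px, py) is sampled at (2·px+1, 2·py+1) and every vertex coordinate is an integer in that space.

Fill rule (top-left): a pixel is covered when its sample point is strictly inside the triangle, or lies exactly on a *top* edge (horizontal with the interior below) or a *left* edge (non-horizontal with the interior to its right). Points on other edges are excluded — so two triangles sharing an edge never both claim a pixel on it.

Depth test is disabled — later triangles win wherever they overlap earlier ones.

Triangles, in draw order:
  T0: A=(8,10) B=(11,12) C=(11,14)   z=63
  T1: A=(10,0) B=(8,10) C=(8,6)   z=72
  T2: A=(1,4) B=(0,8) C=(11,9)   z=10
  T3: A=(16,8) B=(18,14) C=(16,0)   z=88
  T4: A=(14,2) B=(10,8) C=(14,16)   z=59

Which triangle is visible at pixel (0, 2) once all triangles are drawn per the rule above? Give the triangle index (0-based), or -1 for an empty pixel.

T0:
  2·area = 6
  edge (8, 10)→(11, 12): d=(3,2) right/bottom  bias=-1
  edge (11, 12)→(11, 14): d=(0,2) right/bottom  bias=-1
  edge (11, 14)→(8, 10): d=(-3,-4) top-left  bias=+0
    (5,0)@(11, 1): e=[-33,0,39] → ·  [on edge]
    (5,1)@(11, 3): e=[-27,0,33] → ·  [on edge]
    (5,2)@(11, 5): e=[-21,0,27] → ·  [on edge]
    (5,3)@(11, 7): e=[-15,0,21] → ·  [on edge]
    (5,4)@(11, 9): e=[-9,0,15] → ·  [on edge]
    (4,5)@(9, 11): e=[1,4,1] → █
    (5,5)@(11, 11): e=[-3,0,9] → ·  [on edge]
    (4,6)@(9, 13): e=[7,4,-5] → ·
    (5,6)@(11, 13): e=[3,0,3] → ·  [on edge]
    (5,7)@(11, 15): e=[9,0,-3] → ·  [on edge]
    (5,8)@(11, 17): e=[15,0,-9] → ·  [on edge]
  covered (1 px):
    · · · · · · · · · ·
    · · · · · · · · · ·
    · · · · · · · · · ·
    · · · · · · · · · ·
    · · · · · · · · · ·
    · · · · █ · · · · ·
    · · · · · · · · · ·
    · · · · · · · · · ·
    · · · · · · · · · ·
T1:
  2·area = 8
  edge (10, 0)→(8, 10): d=(-2,10) right/bottom  bias=-1
  edge (8, 10)→(8, 6): d=(0,-4) top-left  bias=+0
  edge (8, 6)→(10, 0): d=(2,-6) top-left  bias=+0
    (4,1)@(9, 3): e=[4,4,0] → █  [on edge]
    (5,1)@(11, 3): e=[-16,12,12] → ·
    (4,2)@(9, 5): e=[0,4,4] → ·  [on edge]
    (3,4)@(7, 9): e=[12,-4,0] → ·  [on edge]
    (2,7)@(5, 15): e=[20,-12,0] → ·  [on edge]
    (3,7)@(7, 15): e=[0,-4,12] → ·  [on edge]
  covered (1 px):
    · · · · · · · · · ·
    · · · · █ · · · · ·
    · · · · · · · · · ·
    · · · · · · · · · ·
    · · · · · · · · · ·
    · · · · · · · · · ·
    · · · · · · · · · ·
    · · · · · · · · · ·
    · · · · · · · · · ·
T2:
  2·area = 45  (B↔C swapped to make it positive)
  edge (1, 4)→(11, 9): d=(10,5) right/bottom  bias=-1
  edge (11, 9)→(0, 8): d=(-11,-1) top-left  bias=+0
  edge (0, 8)→(1, 4): d=(1,-4) top-left  bias=+0
    (0,2)@(1, 5): e=[10,34,1] → █
    (1,2)@(3, 5): e=[0,36,9] → ·  [on edge]
    (0,3)@(1, 7): e=[30,12,3] → █
    (1,3)@(3, 7): e=[20,14,11] → █
    (2,3)@(5, 7): e=[10,16,19] → █
    (3,3)@(7, 7): e=[0,18,27] → ·  [on edge]
    (0,4)@(1, 9): e=[50,-10,5] → ·
    (1,4)@(3, 9): e=[40,-8,13] → ·
    (2,4)@(5, 9): e=[30,-6,21] → ·
    (5,4)@(11, 9): e=[0,0,45] → ·  [on edge]
    (7,5)@(15, 11): e=[0,-18,63] → ·  [on edge]
    (9,6)@(19, 13): e=[0,-36,81] → ·  [on edge]
  covered (4 px):
    · · · · · · · · · ·
    · · · · · · · · · ·
    █ · · · · · · · · ·
    █ █ █ · · · · · · ·
    · · · · · · · · · ·
    · · · · · · · · · ·
    · · · · · · · · · ·
    · · · · · · · · · ·
    · · · · · · · · · ·
T3:
  2·area = 16  (B↔C swapped to make it positive)
  edge (16, 8)→(16, 0): d=(0,-8) top-left  bias=+0
  edge (16, 0)→(18, 14): d=(2,14) right/bottom  bias=-1
  edge (18, 14)→(16, 8): d=(-2,-6) top-left  bias=+0
    (7,2)@(15, 5): e=[-8,24,0] → ·  [on edge]
    (8,3)@(17, 7): e=[8,0,8] → ·  [on edge]
    (8,4)@(17, 9): e=[8,4,4] → █
    (9,4)@(19, 9): e=[24,-24,16] → ·
    (8,5)@(17, 11): e=[8,8,0] → █  [on edge]
    (9,5)@(19, 11): e=[24,-20,12] → ·
    (8,6)@(17, 13): e=[8,12,-4] → ·
    (9,8)@(19, 17): e=[24,-8,0] → ·  [on edge]
  covered (2 px):
    · · · · · · · · · ·
    · · · · · · · · · ·
    · · · · · · · · · ·
    · · · · · · · · · ·
    · · · · · · · · █ ·
    · · · · · · · · █ ·
    · · · · · · · · · ·
    · · · · · · · · · ·
    · · · · · · · · · ·
T4:
  2·area = 56  (B↔C swapped to make it positive)
  edge (14, 2)→(14, 16): d=(0,14) right/bottom  bias=-1
  edge (14, 16)→(10, 8): d=(-4,-8) top-left  bias=+0
  edge (10, 8)→(14, 2): d=(4,-6) top-left  bias=+0
    (6,2)@(13, 5): e=[14,36,6] → █
    (7,2)@(15, 5): e=[-14,52,18] → ·
    (5,3)@(11, 7): e=[42,12,2] → █
    (7,3)@(15, 7): e=[-14,44,26] → ·
    (5,4)@(11, 9): e=[42,4,10] → █
    (7,4)@(15, 9): e=[-14,36,34] → ·
    (5,5)@(11, 11): e=[42,-4,18] → ·
    (6,5)@(13, 11): e=[14,12,30] → █
    (7,5)@(15, 11): e=[-14,28,42] → ·
    (6,6)@(13, 13): e=[14,4,38] → █
    (7,6)@(15, 13): e=[-14,20,50] → ·
    (6,7)@(13, 15): e=[14,-4,46] → ·
  covered (7 px):
    · · · · · · · · · ·
    · · · · · · · · · ·
    · · · · · · █ · · ·
    · · · · · █ █ · · ·
    · · · · · █ █ · · ·
    · · · · · · █ · · ·
    · · · · · · █ · · ·
    · · · · · · · · · ·
    · · · · · · · · · ·

Z-buffer (winner per pixel, '.' = empty):
  . . . . . . . . . .
  . . . . 1 . . . . .
  2 . . . . . 4 . . .
  2 2 2 . . 4 4 . . .
  . . . . . 4 4 . 3 .
  . . . . 0 . 4 . 3 .
  . . . . . . 4 . . .
  . . . . . . . . . .
  . . . . . . . . . .

Answer: 2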